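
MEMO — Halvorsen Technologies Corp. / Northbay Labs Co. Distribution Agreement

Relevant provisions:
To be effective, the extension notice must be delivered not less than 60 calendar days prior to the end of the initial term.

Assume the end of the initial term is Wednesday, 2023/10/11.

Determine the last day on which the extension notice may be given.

2023/10/11 minus 60 days is 2023/08/12.

2023/08/12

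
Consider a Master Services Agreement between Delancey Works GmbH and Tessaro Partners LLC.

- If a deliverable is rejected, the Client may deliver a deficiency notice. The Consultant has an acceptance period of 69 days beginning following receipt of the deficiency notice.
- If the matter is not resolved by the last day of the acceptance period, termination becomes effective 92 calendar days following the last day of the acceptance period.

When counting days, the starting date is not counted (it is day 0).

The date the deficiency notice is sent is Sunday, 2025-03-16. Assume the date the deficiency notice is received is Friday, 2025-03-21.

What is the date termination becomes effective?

The last day of the acceptance period: 69 calendar days after 2025-03-21 is 2025-05-29.
The date termination becomes effective: 2025-05-29 + 92 days = 2025-08-29.

2025-08-29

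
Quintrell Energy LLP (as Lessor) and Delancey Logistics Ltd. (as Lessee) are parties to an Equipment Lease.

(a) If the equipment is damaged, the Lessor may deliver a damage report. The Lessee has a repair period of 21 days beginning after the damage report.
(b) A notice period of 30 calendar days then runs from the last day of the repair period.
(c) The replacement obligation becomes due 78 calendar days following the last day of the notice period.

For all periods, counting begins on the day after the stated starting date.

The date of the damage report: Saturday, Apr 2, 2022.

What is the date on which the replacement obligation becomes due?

Adding 21 calendar days to Apr 2, 2022 gives Apr 23, 2022, which is the last day of the repair period.
The last day of the notice period: Apr 23, 2022 + 30 days = May 23, 2022.
Adding 78 calendar days to May 23, 2022 gives Aug 9, 2022, which is the date on which the replacement obligation becomes due.

Aug 9, 2022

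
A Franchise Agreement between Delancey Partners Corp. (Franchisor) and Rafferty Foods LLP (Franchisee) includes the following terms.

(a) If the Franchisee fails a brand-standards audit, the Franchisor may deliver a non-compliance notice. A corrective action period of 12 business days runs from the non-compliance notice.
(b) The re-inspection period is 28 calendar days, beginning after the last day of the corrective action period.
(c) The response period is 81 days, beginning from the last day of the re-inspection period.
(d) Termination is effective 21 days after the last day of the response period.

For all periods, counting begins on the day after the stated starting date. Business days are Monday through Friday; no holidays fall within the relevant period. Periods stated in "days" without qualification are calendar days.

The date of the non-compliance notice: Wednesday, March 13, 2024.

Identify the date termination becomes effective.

August 6, 2024

The last day of the corrective action period: counting 12 business days from Wednesday, March 13, 2024 (Mar 14, Mar 15, Mar 18, Mar 19, …, Mar 27, Mar 28, Mar 29, skipping weekends) reaches Friday, March 29, 2024.
The last day of the re-inspection period: 28 calendar days after March 29, 2024 is April 26, 2024.
The last day of the response period: April 26, 2024 + 81 days = July 16, 2024.
The date termination becomes effective: July 16, 2024 + 21 days = August 6, 2024.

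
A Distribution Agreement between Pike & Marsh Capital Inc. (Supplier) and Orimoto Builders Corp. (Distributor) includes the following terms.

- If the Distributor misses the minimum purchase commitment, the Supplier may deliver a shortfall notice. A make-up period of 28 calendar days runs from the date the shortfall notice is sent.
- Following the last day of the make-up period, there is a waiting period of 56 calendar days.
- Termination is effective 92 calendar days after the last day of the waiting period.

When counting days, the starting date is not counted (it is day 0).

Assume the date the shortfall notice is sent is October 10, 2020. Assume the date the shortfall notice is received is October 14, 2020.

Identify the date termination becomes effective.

The last day of the make-up period: 28 calendar days after October 10, 2020 is November 7, 2020.
Adding 56 calendar days to November 7, 2020 gives January 2, 2021, which is the last day of the waiting period.
The date termination becomes effective: 92 calendar days after January 2, 2021 is April 4, 2021.

April 4, 2021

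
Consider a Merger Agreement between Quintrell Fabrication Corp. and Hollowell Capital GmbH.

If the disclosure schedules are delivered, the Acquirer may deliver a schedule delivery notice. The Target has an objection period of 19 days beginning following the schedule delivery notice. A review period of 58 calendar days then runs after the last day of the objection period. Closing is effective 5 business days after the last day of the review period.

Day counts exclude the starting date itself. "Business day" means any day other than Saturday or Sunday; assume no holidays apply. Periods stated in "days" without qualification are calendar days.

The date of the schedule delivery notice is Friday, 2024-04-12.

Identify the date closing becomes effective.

The last day of the objection period: 2024-04-12 + 19 days = 2024-05-01.
The last day of the review period: 58 calendar days after 2024-05-01 is 2024-06-28.
The date closing becomes effective: 5 business days after Friday, 2024-06-28, skipping weekends — Jul 1, Jul 2, Jul 3, Jul 4, Jul 5 — lands on Friday, 2024-07-05.

2024-07-05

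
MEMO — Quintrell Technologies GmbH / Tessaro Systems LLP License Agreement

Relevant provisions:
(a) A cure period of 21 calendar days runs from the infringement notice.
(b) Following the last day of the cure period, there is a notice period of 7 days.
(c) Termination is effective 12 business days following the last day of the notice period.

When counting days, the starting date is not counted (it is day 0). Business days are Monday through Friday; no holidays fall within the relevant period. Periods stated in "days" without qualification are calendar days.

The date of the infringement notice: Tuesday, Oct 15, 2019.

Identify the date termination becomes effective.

The last day of the cure period: 21 calendar days after Oct 15, 2019 is Nov 5, 2019.
The last day of the notice period: 7 calendar days after Nov 5, 2019 is Nov 12, 2019.
From Tuesday, Nov 12, 2019, 12 business days (Nov 13, Nov 14, Nov 15, Nov 18, …, Nov 26, Nov 27, Nov 28, skipping weekends) brings us to Thursday, Nov 28, 2019, which is the date termination becomes effective.

Nov 28, 2019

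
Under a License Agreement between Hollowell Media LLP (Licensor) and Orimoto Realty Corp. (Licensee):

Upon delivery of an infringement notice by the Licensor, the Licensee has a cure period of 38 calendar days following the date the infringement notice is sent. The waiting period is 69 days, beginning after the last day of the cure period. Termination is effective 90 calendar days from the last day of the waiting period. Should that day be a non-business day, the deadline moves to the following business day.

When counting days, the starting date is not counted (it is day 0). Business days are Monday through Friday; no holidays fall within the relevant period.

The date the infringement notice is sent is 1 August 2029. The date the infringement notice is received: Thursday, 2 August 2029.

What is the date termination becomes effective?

14 February 2030

Adding 38 calendar days to 1 August 2029 gives 8 September 2029, which is the last day of the cure period.
The last day of the waiting period: 69 calendar days after 8 September 2029 is 16 November 2029.
Adding 90 calendar days to 16 November 2029 gives 14 February 2030, which is the date termination becomes effective. 14 February 2030 is a Thursday, so no roll-forward applies.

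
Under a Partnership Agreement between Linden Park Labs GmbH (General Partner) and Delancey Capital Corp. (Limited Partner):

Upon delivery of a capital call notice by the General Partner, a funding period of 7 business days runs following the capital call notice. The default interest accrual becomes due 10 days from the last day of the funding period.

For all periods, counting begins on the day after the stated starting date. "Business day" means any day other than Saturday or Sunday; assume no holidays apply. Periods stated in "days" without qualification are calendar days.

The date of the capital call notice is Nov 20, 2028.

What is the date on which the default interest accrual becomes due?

The last day of the funding period: 7 business days after Monday, Nov 20, 2028, skipping weekends — Nov 21, Nov 22, Nov 23, Nov 24, Nov 27, Nov 28, Nov 29 — lands on Wednesday, Nov 29, 2028.
The date on which the default interest accrual becomes due: 10 calendar days after Nov 29, 2028 is Dec 9, 2028.

Dec 9, 2028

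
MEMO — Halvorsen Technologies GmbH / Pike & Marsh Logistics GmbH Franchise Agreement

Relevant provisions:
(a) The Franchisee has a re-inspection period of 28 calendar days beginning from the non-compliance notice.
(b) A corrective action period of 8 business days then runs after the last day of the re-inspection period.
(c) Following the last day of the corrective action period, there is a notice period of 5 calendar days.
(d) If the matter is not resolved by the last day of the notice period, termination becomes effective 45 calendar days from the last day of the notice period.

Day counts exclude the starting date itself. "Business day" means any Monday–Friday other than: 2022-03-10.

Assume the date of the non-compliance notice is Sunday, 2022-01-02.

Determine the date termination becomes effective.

2022-03-31

Adding 28 calendar days to 2022-01-02 gives 2022-01-30, which is the last day of the re-inspection period.
The last day of the corrective action period: counting 8 business days from Sunday, 2022-01-30 (Jan 31, Feb 1, Feb 2, Feb 3, Feb 4, Feb 7, Feb 8, Feb 9, skipping weekends) reaches Wednesday, 2022-02-09.
The last day of the notice period: 2022-02-09 + 5 days = 2022-02-14.
The date termination becomes effective: 45 calendar days after 2022-02-14 is 2022-03-31.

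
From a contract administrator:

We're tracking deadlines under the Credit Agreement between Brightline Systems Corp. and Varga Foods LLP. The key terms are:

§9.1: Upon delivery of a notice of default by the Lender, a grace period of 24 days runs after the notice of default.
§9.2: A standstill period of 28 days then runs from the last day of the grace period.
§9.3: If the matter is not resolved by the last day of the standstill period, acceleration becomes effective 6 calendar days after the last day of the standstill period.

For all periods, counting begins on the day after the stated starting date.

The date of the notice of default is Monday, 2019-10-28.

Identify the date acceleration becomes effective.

2019-12-25

The last day of the grace period: 24 calendar days after 2019-10-28 is 2019-11-21.
The last day of the standstill period: 28 calendar days after 2019-11-21 is 2019-12-19.
The date acceleration becomes effective: 6 calendar days after 2019-12-19 is 2019-12-25.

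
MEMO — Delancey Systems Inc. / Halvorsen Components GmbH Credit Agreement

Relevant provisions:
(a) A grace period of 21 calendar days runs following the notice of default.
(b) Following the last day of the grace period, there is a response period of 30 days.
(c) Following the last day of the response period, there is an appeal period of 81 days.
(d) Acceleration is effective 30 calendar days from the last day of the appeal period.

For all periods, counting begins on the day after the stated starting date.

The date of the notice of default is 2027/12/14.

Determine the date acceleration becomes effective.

The last day of the grace period: 2027/12/14 + 21 days = 2028/01/04.
Adding 30 calendar days to 2028/01/04 gives 2028/02/03, which is the last day of the response period.
The last day of the appeal period: 2028/02/03 + 81 days = 2028/04/24.
The date acceleration becomes effective: 2028/04/24 + 30 days = 2028/05/24.

2028/05/24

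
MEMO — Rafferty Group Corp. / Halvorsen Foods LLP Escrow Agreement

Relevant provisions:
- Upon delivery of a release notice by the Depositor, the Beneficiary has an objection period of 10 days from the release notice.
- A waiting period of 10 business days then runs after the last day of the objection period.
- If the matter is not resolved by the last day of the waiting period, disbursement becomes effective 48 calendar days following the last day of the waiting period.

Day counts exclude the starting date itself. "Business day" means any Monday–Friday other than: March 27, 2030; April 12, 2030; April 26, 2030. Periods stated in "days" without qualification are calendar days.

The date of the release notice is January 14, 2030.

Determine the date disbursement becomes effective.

The last day of the objection period: January 14, 2030 + 10 days = January 24, 2030.
From Thursday, January 24, 2030, 10 business days (Jan 25, Jan 28, Jan 29, Jan 30, Jan 31, Feb 1, Feb 4, Feb 5, Feb 6, Feb 7, skipping weekends) brings us to Thursday, February 7, 2030, which is the last day of the waiting period.
The date disbursement becomes effective: 48 calendar days after February 7, 2030 is March 27, 2030.

March 27, 2030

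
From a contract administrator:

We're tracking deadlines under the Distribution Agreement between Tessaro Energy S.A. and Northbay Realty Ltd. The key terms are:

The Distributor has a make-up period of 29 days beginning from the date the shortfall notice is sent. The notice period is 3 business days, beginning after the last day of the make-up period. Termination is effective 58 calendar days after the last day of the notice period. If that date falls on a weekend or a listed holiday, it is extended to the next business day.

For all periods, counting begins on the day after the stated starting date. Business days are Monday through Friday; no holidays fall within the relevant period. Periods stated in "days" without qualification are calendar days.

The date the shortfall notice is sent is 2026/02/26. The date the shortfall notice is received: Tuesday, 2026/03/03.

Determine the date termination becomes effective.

2026/05/29

The last day of the make-up period: 29 calendar days after 2026/02/26 is 2026/03/27.
From Friday, 2026/03/27, 3 business days (Mar 30, Mar 31, Apr 1, skipping weekends) brings us to Wednesday, 2026/04/01, which is the last day of the notice period.
The date termination becomes effective: 58 calendar days after 2026/04/01 is 2026/05/29. 2026/05/29 is a Friday, so no roll-forward applies.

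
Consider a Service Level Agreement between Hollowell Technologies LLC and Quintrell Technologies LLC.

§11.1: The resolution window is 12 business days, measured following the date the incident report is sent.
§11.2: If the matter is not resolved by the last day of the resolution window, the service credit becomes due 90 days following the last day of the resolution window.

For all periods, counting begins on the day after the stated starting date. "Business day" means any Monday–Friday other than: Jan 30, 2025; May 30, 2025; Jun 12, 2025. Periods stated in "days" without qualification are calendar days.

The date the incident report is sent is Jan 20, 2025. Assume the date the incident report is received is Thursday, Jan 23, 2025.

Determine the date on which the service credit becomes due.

The last day of the resolution window: 12 business days after Monday, Jan 20, 2025, skipping weekends and the listed holiday on Jan 30 — Jan 21, Jan 22, Jan 23, Jan 24, …, Feb 4, Feb 5, Feb 6 — lands on Thursday, Feb 6, 2025.
The date on which the service credit becomes due: Feb 6, 2025 + 90 days = May 7, 2025.

May 7, 2025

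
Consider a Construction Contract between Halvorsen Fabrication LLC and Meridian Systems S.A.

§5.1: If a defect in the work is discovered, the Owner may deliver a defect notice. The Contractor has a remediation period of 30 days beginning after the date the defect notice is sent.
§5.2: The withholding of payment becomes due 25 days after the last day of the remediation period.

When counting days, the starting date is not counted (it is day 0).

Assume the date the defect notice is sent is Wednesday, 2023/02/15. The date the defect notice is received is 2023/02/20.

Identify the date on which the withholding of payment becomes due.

Adding 30 calendar days to 2023/02/15 gives 2023/03/17, which is the last day of the remediation period.
The date on which the withholding of payment becomes due: 25 calendar days after 2023/03/17 is 2023/04/11.

2023/04/11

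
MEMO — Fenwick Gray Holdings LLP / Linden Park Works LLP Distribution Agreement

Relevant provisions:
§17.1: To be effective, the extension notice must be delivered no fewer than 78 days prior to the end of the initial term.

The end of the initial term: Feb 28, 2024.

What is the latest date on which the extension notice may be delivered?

Feb 28, 2024 minus 78 days is Dec 12, 2023.

Dec 12, 2023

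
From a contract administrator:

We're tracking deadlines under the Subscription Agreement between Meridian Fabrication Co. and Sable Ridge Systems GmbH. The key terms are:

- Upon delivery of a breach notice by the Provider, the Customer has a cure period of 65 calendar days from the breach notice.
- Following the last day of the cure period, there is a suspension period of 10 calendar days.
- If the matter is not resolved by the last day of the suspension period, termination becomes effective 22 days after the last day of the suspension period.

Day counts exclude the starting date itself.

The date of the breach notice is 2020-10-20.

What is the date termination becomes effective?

2021-01-25

Adding 65 calendar days to 2020-10-20 gives 2020-12-24, which is the last day of the cure period.
The last day of the suspension period: 2020-12-24 + 10 days = 2021-01-03.
Adding 22 calendar days to 2021-01-03 gives 2021-01-25, which is the date termination becomes effective.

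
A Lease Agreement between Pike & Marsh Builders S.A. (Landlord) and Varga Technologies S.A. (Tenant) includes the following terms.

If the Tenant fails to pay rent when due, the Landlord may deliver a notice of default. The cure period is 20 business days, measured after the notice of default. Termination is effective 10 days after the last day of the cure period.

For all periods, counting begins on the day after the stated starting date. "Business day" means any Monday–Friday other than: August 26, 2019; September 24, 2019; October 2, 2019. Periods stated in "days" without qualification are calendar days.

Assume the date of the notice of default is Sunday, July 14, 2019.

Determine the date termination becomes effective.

The last day of the cure period: counting 20 business days from Sunday, July 14, 2019 (Jul 15, Jul 16, Jul 17, Jul 18, …, Aug 7, Aug 8, Aug 9, skipping weekends) reaches Friday, August 9, 2019.
The date termination becomes effective: 10 calendar days after August 9, 2019 is August 19, 2019.

August 19, 2019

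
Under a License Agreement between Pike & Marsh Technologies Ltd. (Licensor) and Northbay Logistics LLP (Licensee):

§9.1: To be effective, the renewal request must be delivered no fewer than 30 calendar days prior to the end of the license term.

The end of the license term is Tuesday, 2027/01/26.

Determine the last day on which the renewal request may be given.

Counting back 30 calendar days from 2027/01/26 gives 2026/12/27.

2026/12/27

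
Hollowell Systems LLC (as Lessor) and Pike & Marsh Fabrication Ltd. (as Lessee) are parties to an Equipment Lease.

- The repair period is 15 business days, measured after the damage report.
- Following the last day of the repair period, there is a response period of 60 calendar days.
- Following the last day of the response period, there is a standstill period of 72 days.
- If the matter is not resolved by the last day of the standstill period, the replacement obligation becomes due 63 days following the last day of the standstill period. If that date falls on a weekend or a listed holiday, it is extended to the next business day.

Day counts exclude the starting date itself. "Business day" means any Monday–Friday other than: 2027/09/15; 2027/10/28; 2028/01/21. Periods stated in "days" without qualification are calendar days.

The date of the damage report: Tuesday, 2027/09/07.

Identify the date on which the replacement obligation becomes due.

2028/04/11

The last day of the repair period: 15 business days after Tuesday, 2027/09/07, skipping weekends and the listed holiday on Sep 15 — Sep 8, Sep 9, Sep 10, Sep 13, …, Sep 27, Sep 28, Sep 29 — lands on Wednesday, 2027/09/29.
The last day of the response period: 2027/09/29 + 60 days = 2027/11/28.
The last day of the standstill period: 2027/11/28 + 72 days = 2028/02/08.
The date on which the replacement obligation becomes due: 2028/02/08 + 63 days = 2028/04/11. 2028/04/11 is a Tuesday and is not a listed holiday, so no roll-forward applies.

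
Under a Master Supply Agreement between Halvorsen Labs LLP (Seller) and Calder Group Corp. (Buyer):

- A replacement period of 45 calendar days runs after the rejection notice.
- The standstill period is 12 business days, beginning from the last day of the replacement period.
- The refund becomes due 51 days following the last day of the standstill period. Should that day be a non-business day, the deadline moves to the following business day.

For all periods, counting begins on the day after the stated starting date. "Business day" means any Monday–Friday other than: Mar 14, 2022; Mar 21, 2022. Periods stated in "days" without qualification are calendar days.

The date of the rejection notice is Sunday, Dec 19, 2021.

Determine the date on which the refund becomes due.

Apr 11, 2022

The last day of the replacement period: 45 calendar days after Dec 19, 2021 is Feb 2, 2022.
From Wednesday, Feb 2, 2022, 12 business days (Feb 3, Feb 4, Feb 7, Feb 8, …, Feb 16, Feb 17, Feb 18, skipping weekends) brings us to Friday, Feb 18, 2022, which is the last day of the standstill period.
The date on which the refund becomes due: 51 calendar days after Feb 18, 2022 is Apr 10, 2022. That falls on a Sunday, so it rolls to the next business day, Monday, Apr 11, 2022.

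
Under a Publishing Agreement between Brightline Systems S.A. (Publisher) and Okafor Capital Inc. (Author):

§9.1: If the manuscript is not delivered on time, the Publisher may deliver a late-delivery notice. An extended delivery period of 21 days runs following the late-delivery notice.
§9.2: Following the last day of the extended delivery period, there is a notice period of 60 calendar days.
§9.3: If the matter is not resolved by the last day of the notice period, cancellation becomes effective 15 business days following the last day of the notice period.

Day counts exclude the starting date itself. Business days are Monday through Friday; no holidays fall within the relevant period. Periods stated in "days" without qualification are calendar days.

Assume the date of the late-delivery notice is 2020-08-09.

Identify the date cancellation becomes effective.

The last day of the extended delivery period: 2020-08-09 + 21 days = 2020-08-30.
Adding 60 calendar days to 2020-08-30 gives 2020-10-29, which is the last day of the notice period.
From Thursday, 2020-10-29, 15 business days (Oct 30, Nov 2, Nov 3, Nov 4, …, Nov 17, Nov 18, Nov 19, skipping weekends) brings us to Thursday, 2020-11-19, which is the date cancellation becomes effective.

2020-11-19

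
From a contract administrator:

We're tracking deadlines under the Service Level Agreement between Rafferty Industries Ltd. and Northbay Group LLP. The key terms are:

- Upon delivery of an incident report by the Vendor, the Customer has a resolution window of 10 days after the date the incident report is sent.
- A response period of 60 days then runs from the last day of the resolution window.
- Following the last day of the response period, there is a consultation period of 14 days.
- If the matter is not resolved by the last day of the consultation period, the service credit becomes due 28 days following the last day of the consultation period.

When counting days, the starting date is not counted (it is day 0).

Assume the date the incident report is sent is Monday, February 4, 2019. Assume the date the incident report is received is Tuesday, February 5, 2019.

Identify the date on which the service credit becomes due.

May 27, 2019

The last day of the resolution window: 10 calendar days after February 4, 2019 is February 14, 2019.
Adding 60 calendar days to February 14, 2019 gives April 15, 2019, which is the last day of the response period.
The last day of the consultation period: 14 calendar days after April 15, 2019 is April 29, 2019.
The date on which the service credit becomes due: 28 calendar days after April 29, 2019 is May 27, 2019.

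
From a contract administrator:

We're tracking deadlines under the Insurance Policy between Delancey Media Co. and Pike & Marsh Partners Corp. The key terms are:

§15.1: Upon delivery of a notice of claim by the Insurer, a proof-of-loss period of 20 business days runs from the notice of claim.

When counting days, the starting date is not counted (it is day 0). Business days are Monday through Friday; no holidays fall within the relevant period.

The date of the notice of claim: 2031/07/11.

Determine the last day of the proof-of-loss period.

From Friday, 2031/07/11, 20 business days (Jul 14, Jul 15, Jul 16, Jul 17, …, Aug 6, Aug 7, Aug 8, skipping weekends) brings us to Friday, 2031/08/08, which is the last day of the proof-of-loss period.

2031/08/08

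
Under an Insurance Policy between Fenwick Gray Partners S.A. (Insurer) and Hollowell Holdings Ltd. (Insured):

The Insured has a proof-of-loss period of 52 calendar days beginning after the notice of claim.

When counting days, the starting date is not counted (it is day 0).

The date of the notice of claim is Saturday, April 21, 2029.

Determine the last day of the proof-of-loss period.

June 12, 2029

Adding 52 calendar days to April 21, 2029 gives June 12, 2029, which is the last day of the proof-of-loss period.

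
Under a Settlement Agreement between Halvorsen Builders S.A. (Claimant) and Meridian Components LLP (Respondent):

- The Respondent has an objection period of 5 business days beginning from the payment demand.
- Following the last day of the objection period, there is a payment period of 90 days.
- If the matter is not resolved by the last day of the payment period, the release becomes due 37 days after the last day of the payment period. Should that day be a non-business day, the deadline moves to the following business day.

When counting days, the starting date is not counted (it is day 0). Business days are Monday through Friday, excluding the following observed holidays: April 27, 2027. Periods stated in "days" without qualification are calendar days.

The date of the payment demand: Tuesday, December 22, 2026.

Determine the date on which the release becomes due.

The last day of the objection period: 5 business days after Tuesday, December 22, 2026, skipping weekends — Dec 23, Dec 24, Dec 25, Dec 28, Dec 29 — lands on Tuesday, December 29, 2026.
The last day of the payment period: 90 calendar days after December 29, 2026 is March 29, 2027.
The date on which the release becomes due: 37 calendar days after March 29, 2027 is May 5, 2027. May 5, 2027 is a Wednesday and is not a listed holiday, so no roll-forward applies.

May 5, 2027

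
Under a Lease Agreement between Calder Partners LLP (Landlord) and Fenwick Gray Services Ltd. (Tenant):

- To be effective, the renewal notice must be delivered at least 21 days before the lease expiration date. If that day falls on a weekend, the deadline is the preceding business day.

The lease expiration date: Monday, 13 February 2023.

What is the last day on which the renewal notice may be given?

13 February 2023 minus 21 days is 23 January 2023. That is a Monday, so no adjustment is needed.

23 January 2023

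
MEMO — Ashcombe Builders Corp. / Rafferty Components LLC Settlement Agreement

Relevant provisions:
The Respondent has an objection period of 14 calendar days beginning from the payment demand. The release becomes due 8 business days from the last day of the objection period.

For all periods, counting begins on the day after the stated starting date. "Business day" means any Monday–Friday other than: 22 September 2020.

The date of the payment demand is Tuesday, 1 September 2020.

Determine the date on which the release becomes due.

28 September 2020

Adding 14 calendar days to 1 September 2020 gives 15 September 2020, which is the last day of the objection period.
From Tuesday, 15 September 2020, 8 business days (Sep 16, Sep 17, Sep 18, Sep 21, Sep 23, Sep 24, Sep 25, Sep 28, skipping weekends and the listed holiday on Sep 22) brings us to Monday, 28 September 2020, which is the date on which the release becomes due.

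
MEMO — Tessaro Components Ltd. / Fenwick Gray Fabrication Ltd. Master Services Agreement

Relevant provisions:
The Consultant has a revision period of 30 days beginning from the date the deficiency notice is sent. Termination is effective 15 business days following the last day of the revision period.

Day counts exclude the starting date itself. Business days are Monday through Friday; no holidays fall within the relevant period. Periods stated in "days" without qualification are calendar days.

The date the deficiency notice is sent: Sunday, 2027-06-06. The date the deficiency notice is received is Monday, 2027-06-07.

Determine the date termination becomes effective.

2027-07-27

The last day of the revision period: 2027-06-06 + 30 days = 2027-07-06.
From Tuesday, 2027-07-06, 15 business days (Jul 7, Jul 8, Jul 9, Jul 12, …, Jul 23, Jul 26, Jul 27, skipping weekends) brings us to Tuesday, 2027-07-27, which is the date termination becomes effective.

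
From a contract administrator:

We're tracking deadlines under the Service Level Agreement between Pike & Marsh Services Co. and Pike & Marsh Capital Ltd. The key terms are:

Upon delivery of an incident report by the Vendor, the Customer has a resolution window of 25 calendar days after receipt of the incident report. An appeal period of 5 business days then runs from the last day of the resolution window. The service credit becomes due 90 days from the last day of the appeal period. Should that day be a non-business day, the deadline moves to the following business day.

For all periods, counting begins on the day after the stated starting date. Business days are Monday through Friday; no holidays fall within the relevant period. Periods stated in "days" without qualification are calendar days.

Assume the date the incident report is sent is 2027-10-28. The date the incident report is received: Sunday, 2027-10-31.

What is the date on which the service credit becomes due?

2028-03-01

Adding 25 calendar days to 2027-10-31 gives 2027-11-25, which is the last day of the resolution window.
The last day of the appeal period: counting 5 business days from Thursday, 2027-11-25 (Nov 26, Nov 29, Nov 30, Dec 1, Dec 2, skipping weekends) reaches Thursday, 2027-12-02.
The date on which the service credit becomes due: 90 calendar days after 2027-12-02 is 2028-03-01. 2028-03-01 is a Wednesday, so no roll-forward applies.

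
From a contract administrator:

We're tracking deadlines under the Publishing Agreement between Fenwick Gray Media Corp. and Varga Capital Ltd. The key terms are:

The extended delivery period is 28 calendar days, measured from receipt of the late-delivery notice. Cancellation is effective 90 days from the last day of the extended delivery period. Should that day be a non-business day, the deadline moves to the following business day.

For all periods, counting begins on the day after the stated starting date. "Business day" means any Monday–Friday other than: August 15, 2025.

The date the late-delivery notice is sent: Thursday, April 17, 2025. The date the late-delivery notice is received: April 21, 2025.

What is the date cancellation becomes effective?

Adding 28 calendar days to April 21, 2025 gives May 19, 2025, which is the last day of the extended delivery period.
Adding 90 calendar days to May 19, 2025 gives August 17, 2025, which is the date cancellation becomes effective. That falls on a Sunday, so it rolls to the next business day, Monday, August 18, 2025.

August 18, 2025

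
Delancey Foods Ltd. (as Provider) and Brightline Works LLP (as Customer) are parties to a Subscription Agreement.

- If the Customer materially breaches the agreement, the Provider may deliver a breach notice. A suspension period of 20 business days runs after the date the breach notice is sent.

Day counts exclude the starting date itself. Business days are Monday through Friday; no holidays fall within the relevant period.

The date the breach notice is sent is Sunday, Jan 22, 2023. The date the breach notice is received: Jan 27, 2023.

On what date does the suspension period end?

Feb 17, 2023

The last day of the suspension period: 20 business days after Sunday, Jan 22, 2023, skipping weekends — Jan 23, Jan 24, Jan 25, Jan 26, …, Feb 15, Feb 16, Feb 17 — lands on Friday, Feb 17, 2023.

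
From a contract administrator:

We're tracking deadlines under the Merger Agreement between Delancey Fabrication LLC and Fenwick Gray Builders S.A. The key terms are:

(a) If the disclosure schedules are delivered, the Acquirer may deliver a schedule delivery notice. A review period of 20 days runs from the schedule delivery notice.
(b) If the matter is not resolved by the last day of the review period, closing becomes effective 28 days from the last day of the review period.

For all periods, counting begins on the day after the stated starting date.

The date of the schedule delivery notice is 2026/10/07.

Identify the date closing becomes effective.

The last day of the review period: 2026/10/07 + 20 days = 2026/10/27.
The date closing becomes effective: 2026/10/27 + 28 days = 2026/11/24.

2026/11/24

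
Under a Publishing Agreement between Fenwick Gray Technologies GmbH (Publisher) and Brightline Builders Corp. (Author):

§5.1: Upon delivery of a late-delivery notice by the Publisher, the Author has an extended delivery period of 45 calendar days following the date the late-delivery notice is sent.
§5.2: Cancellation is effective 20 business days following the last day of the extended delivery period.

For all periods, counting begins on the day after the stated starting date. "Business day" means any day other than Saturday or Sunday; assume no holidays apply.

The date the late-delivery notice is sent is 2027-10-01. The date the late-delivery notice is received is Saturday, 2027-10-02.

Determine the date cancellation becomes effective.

2027-12-13

The last day of the extended delivery period: 45 calendar days after 2027-10-01 is 2027-11-15.
The date cancellation becomes effective: counting 20 business days from Monday, 2027-11-15 (Nov 16, Nov 17, Nov 18, Nov 19, …, Dec 9, Dec 10, Dec 13, skipping weekends) reaches Monday, 2027-12-13.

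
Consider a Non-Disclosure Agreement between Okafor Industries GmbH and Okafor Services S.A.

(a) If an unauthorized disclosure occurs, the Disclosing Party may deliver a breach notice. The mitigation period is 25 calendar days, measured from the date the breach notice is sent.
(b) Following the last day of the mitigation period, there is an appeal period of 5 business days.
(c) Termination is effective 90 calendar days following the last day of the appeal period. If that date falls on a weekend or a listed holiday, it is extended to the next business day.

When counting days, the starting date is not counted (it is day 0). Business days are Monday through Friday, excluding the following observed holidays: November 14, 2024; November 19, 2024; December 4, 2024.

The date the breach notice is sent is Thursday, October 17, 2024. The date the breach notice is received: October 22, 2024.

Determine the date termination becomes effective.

February 18, 2025

The last day of the mitigation period: October 17, 2024 + 25 days = November 11, 2024.
The last day of the appeal period: counting 5 business days from Monday, November 11, 2024 (Nov 12, Nov 13, Nov 15, Nov 18, Nov 20, skipping weekends and the listed holidays on Nov 14, Nov 19) reaches Wednesday, November 20, 2024.
The date termination becomes effective: 90 calendar days after November 20, 2024 is February 18, 2025. February 18, 2025 is a Tuesday and is not a listed holiday, so no roll-forward applies.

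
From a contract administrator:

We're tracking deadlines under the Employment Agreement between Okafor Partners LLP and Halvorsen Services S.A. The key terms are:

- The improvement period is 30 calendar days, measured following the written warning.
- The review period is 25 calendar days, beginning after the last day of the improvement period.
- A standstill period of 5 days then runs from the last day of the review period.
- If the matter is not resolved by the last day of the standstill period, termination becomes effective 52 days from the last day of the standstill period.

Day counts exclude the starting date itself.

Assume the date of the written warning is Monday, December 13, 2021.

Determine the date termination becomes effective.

April 4, 2022

The last day of the improvement period: December 13, 2021 + 30 days = January 12, 2022.
The last day of the review period: 25 calendar days after January 12, 2022 is February 6, 2022.
Adding 5 calendar days to February 6, 2022 gives February 11, 2022, which is the last day of the standstill period.
The date termination becomes effective: 52 calendar days after February 11, 2022 is April 4, 2022.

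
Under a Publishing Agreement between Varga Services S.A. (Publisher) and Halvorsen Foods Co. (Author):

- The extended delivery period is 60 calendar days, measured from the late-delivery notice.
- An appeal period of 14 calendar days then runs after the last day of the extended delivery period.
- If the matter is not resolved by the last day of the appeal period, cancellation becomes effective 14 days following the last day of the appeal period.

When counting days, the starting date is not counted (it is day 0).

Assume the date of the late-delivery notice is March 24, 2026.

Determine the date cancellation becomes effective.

June 20, 2026

The last day of the extended delivery period: 60 calendar days after March 24, 2026 is May 23, 2026.
The last day of the appeal period: 14 calendar days after May 23, 2026 is June 6, 2026.
Adding 14 calendar days to June 6, 2026 gives June 20, 2026, which is the date cancellation becomes effective.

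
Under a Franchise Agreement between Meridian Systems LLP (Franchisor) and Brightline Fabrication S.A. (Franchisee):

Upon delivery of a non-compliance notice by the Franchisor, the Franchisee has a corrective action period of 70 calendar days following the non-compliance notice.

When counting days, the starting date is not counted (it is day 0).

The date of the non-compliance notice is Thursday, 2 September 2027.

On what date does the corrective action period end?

11 November 2027

The last day of the corrective action period: 70 calendar days after 2 September 2027 is 11 November 2027.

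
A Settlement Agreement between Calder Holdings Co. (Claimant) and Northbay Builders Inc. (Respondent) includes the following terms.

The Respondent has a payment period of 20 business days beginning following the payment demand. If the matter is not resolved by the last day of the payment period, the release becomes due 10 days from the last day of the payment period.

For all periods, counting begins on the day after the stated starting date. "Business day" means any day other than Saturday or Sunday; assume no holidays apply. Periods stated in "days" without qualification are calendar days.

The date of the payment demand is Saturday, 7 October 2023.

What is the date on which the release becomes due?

From Saturday, 7 October 2023, 20 business days (Oct 9, Oct 10, Oct 11, Oct 12, …, Nov 1, Nov 2, Nov 3, skipping weekends) brings us to Friday, 3 November 2023, which is the last day of the payment period.
Adding 10 calendar days to 3 November 2023 gives 13 November 2023, which is the date on which the release becomes due.

13 November 2023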